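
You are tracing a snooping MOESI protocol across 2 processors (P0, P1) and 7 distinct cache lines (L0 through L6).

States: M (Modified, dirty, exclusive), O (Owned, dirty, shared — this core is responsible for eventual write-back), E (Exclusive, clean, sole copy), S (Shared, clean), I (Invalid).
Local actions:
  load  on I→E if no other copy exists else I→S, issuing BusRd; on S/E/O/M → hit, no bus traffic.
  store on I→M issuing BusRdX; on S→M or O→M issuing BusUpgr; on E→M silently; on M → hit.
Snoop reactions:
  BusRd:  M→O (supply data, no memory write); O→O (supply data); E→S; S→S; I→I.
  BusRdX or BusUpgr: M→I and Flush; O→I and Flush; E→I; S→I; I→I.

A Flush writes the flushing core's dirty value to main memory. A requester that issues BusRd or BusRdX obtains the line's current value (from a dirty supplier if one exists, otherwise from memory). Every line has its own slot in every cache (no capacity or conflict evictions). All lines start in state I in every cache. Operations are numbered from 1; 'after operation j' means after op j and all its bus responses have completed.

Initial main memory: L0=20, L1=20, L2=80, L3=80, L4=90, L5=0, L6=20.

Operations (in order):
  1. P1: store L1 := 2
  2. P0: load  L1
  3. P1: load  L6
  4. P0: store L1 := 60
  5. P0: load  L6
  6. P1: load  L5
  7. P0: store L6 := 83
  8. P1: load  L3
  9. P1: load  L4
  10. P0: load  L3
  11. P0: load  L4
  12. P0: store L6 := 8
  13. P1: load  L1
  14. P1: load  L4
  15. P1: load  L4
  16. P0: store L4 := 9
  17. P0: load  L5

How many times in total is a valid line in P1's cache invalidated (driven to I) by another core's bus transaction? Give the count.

1. P1: store L1 := 2  bus=[BusRdX]  L1: P0=I P1=M  mem[L1]=20
2. P0: load  L1  bus=[BusRd]  L1: P0=S P1=O  mem[L1]=20
3. P1: load  L6  bus=[BusRd]  L6: P0=I P1=E  mem[L6]=20
4. P0: store L1 := 60  bus=[BusUpgr,Flush]  L1: P0=M P1=I  mem[L1]=2
5. P0: load  L6  bus=[BusRd]  L6: P0=S P1=S  mem[L6]=20
6. P1: load  L5  bus=[BusRd]  L5: P0=I P1=E  mem[L5]=0
7. P0: store L6 := 83  bus=[BusUpgr]  L6: P0=M P1=I  mem[L6]=20
8. P1: load  L3  bus=[BusRd]  L3: P0=I P1=E  mem[L3]=80
9. P1: load  L4  bus=[BusRd]  L4: P0=I P1=E  mem[L4]=90
10. P0: load  L3  bus=[BusRd]  L3: P0=S P1=S  mem[L3]=80
11. P0: load  L4  bus=[BusRd]  L4: P0=S P1=S  mem[L4]=90
12. P0: store L6 := 8  bus=[-]  L6: P0=M P1=I  mem[L6]=20
13. P1: load  L1  bus=[BusRd]  L1: P0=O P1=S  mem[L1]=2
14. P1: load  L4  bus=[-]  L4: P0=S P1=S  mem[L4]=90
15. P1: load  L4  bus=[-]  L4: P0=S P1=S  mem[L4]=90
16. P0: store L4 := 9  bus=[BusUpgr]  L4: P0=M P1=I  mem[L4]=90
17. P0: load  L5  bus=[BusRd]  L5: P0=S P1=S  mem[L5]=0

invalidations = 3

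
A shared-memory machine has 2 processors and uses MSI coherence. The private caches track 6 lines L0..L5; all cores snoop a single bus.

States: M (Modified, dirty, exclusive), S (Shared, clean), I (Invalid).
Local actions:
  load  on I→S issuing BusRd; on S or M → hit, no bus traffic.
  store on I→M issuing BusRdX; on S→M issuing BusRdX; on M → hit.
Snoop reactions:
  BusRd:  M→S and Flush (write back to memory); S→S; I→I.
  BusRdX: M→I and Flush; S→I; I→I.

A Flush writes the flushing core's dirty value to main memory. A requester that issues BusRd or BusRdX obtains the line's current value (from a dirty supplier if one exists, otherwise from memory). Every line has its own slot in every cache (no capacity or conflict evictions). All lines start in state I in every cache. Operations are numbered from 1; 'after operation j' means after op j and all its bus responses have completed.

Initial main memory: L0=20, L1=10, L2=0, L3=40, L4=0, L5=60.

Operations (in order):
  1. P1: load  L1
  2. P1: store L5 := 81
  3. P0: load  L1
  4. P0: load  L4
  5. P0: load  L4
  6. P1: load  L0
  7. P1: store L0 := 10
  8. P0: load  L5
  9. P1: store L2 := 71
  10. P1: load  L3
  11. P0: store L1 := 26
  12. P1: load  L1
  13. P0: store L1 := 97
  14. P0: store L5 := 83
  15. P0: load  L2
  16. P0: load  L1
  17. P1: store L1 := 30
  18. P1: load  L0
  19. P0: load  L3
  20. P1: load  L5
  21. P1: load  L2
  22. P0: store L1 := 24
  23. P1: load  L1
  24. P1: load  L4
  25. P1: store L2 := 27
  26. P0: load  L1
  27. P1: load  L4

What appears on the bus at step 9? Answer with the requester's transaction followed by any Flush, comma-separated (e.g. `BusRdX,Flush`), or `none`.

[1] P1: load  L1 | P0:I, P1:S(10) | bus: BusRd
[2] P1: store L5 := 81 | P0:I, P1:M(81) | bus: BusRdX
[3] P0: load  L1 | P0:S(10), P1:S(10) | bus: BusRd
[4] P0: load  L4 | P0:S(0), P1:I | bus: BusRd
[5] P0: load  L4 | P0:S(0), P1:I | bus: none
[6] P1: load  L0 | P0:I, P1:S(20) | bus: BusRd
[7] P1: store L0 := 10 | P0:I, P1:M(10) | bus: BusRdX
[8] P0: load  L5 | P0:S(81), P1:S(81) | bus: BusRd,Flush
[9] P1: store L2 := 71 | P0:I, P1:M(71) | bus: BusRdX
[10] P1: load  L3 | P0:I, P1:S(40) | bus: BusRd
[11] P0: store L1 := 26 | P0:M(26), P1:I | bus: BusRdX
[12] P1: load  L1 | P0:S(26), P1:S(26) | bus: BusRd,Flush
[13] P0: store L1 := 97 | P0:M(97), P1:I | bus: BusRdX
[14] P0: store L5 := 83 | P0:M(83), P1:I | bus: BusRdX
[15] P0: load  L2 | P0:S(71), P1:S(71) | bus: BusRd,Flush
[16] P0: load  L1 | P0:M(97), P1:I | bus: none
[17] P1: store L1 := 30 | P0:I, P1:M(30) | bus: BusRdX,Flush
[18] P1: load  L0 | P0:I, P1:M(10) | bus: none
[19] P0: load  L3 | P0:S(40), P1:S(40) | bus: BusRd
[20] P1: load  L5 | P0:S(83), P1:S(83) | bus: BusRd,Flush
[21] P1: load  L2 | P0:S(71), P1:S(71) | bus: none
[22] P0: store L1 := 24 | P0:M(24), P1:I | bus: BusRdX,Flush
[23] P1: load  L1 | P0:S(24), P1:S(24) | bus: BusRd,Flush
[24] P1: load  L4 | P0:S(0), P1:S(0) | bus: BusRd
[25] P1: store L2 := 27 | P0:I, P1:M(27) | bus: BusRdX
[26] P0: load  L1 | P0:S(24), P1:S(24) | bus: none
[27] P1: load  L4 | P0:S(0), P1:S(0) | bus: none

bus = BusRdX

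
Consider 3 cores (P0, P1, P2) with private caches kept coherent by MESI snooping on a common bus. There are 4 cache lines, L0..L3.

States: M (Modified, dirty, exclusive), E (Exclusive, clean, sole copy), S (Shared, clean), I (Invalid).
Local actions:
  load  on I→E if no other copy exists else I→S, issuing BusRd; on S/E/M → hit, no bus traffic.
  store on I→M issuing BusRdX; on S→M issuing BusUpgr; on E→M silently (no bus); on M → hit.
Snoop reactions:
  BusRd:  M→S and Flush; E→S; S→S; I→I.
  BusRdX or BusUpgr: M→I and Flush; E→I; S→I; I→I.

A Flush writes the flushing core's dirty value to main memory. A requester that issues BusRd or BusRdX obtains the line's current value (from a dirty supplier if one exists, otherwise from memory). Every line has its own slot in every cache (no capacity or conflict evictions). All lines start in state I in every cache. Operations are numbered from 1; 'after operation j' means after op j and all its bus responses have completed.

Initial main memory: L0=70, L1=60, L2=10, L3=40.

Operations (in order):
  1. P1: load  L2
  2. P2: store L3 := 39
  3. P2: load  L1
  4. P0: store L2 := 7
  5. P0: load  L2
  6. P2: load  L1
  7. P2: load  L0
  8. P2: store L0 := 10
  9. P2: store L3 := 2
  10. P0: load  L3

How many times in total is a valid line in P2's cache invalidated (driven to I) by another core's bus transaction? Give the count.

[1] P1: load  L2 | P0:I, P1:E(10), P2:I | bus: BusRd
[2] P2: store L3 := 39 | P0:I, P1:I, P2:M(39) | bus: BusRdX
[3] P2: load  L1 | P0:I, P1:I, P2:E(60) | bus: BusRd
[4] P0: store L2 := 7 | P0:M(7), P1:I, P2:I | bus: BusRdX
[5] P0: load  L2 | P0:M(7), P1:I, P2:I | bus: none
[6] P2: load  L1 | P0:I, P1:I, P2:E(60) | bus: none
[7] P2: load  L0 | P0:I, P1:I, P2:E(70) | bus: BusRd
[8] P2: store L0 := 10 | P0:I, P1:I, P2:M(10) | bus: none
[9] P2: store L3 := 2 | P0:I, P1:I, P2:M(2) | bus: none
[10] P0: load  L3 | P0:S(2), P1:I, P2:S(2) | bus: BusRd,Flush

invalidations = 0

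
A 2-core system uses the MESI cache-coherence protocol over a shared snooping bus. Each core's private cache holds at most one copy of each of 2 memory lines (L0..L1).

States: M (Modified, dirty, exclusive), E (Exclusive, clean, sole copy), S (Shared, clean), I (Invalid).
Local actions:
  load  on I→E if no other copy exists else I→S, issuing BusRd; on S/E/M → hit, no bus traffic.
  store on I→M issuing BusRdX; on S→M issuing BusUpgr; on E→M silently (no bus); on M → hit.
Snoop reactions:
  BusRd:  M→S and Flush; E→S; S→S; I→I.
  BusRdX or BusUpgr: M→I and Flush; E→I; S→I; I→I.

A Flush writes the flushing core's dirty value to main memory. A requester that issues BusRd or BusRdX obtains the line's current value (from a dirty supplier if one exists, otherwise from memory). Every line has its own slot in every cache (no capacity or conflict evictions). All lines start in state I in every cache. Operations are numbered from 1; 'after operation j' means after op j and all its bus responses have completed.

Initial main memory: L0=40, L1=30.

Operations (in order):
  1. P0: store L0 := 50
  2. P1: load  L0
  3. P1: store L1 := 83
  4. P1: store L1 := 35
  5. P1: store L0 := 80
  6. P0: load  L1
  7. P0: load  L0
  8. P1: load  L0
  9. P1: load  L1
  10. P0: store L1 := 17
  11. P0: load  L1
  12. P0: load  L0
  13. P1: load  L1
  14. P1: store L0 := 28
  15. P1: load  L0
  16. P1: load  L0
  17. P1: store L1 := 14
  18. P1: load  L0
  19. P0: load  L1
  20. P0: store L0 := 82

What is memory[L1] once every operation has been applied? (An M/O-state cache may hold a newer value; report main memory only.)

  op1 P0: store L0 := 50 → M/I on L0; bus BusRdX; mem=40
  op2 P1: load  L0 → S/S on L0; bus BusRd Flush; mem=50
  op3 P1: store L1 := 83 → I/M on L1; bus BusRdX; mem=30
  op4 P1: store L1 := 35 → I/M on L1; bus (none); mem=30
  op5 P1: store L0 := 80 → I/M on L0; bus BusUpgr; mem=50
  op6 P0: load  L1 → S/S on L1; bus BusRd Flush; mem=35
  op7 P0: load  L0 → S/S on L0; bus BusRd Flush; mem=80
  op8 P1: load  L0 → S/S on L0; bus (none); mem=80
  op9 P1: load  L1 → S/S on L1; bus (none); mem=35
  op10 P0: store L1 := 17 → M/I on L1; bus BusUpgr; mem=35
  op11 P0: load  L1 → M/I on L1; bus (none); mem=35
  op12 P0: load  L0 → S/S on L0; bus (none); mem=80
  op13 P1: load  L1 → S/S on L1; bus BusRd Flush; mem=17
  op14 P1: store L0 := 28 → I/M on L0; bus BusUpgr; mem=80
  op15 P1: load  L0 → I/M on L0; bus (none); mem=80
  op16 P1: load  L0 → I/M on L0; bus (none); mem=80
  op17 P1: store L1 := 14 → I/M on L1; bus BusUpgr; mem=17
  op18 P1: load  L0 → I/M on L0; bus (none); mem=80
  op19 P0: load  L1 → S/S on L1; bus BusRd Flush; mem=14
  op20 P0: store L0 := 82 → M/I on L0; bus BusRdX Flush; mem=28

memory[L1] = 14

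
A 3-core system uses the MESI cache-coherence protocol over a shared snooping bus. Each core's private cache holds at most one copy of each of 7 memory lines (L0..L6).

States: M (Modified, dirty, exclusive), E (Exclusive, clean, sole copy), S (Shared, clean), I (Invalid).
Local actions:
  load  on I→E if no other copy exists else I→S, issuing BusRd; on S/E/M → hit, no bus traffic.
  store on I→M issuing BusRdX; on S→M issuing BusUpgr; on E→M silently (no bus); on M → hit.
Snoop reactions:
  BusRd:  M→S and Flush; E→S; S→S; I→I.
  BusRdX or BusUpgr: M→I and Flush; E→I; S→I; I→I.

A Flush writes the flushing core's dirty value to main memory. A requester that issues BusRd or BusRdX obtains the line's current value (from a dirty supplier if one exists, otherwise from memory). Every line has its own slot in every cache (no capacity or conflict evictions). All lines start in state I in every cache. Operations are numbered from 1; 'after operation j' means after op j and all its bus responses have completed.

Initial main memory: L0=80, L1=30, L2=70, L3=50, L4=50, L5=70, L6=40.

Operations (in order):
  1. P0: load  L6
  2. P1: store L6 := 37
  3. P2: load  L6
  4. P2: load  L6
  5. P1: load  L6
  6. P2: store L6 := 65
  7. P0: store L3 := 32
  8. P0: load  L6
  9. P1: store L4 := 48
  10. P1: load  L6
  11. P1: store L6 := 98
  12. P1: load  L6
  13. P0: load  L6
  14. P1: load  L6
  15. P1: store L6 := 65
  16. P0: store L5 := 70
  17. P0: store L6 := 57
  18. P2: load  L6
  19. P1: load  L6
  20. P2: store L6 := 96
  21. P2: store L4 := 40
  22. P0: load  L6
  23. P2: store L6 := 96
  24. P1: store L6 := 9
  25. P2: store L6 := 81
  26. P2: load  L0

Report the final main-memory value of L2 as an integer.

  op1 P0: load  L6 → E/I/I on L6; bus BusRd; mem=40
  op2 P1: store L6 := 37 → I/M/I on L6; bus BusRdX; mem=40
  op3 P2: load  L6 → I/S/S on L6; bus BusRd Flush; mem=37
  op4 P2: load  L6 → I/S/S on L6; bus (none); mem=37
  op5 P1: load  L6 → I/S/S on L6; bus (none); mem=37
  op6 P2: store L6 := 65 → I/I/M on L6; bus BusUpgr; mem=37
  op7 P0: store L3 := 32 → M/I/I on L3; bus BusRdX; mem=50
  op8 P0: load  L6 → S/I/S on L6; bus BusRd Flush; mem=65
  op9 P1: store L4 := 48 → I/M/I on L4; bus BusRdX; mem=50
  op10 P1: load  L6 → S/S/S on L6; bus BusRd; mem=65
  op11 P1: store L6 := 98 → I/M/I on L6; bus BusUpgr; mem=65
  op12 P1: load  L6 → I/M/I on L6; bus (none); mem=65
  op13 P0: load  L6 → S/S/I on L6; bus BusRd Flush; mem=98
  op14 P1: load  L6 → S/S/I on L6; bus (none); mem=98
  op15 P1: store L6 := 65 → I/M/I on L6; bus BusUpgr; mem=98
  op16 P0: store L5 := 70 → M/I/I on L5; bus BusRdX; mem=70
  op17 P0: store L6 := 57 → M/I/I on L6; bus BusRdX Flush; mem=65
  op18 P2: load  L6 → S/I/S on L6; bus BusRd Flush; mem=57
  op19 P1: load  L6 → S/S/S on L6; bus BusRd; mem=57
  op20 P2: store L6 := 96 → I/I/M on L6; bus BusUpgr; mem=57
  op21 P2: store L4 := 40 → I/I/M on L4; bus BusRdX Flush; mem=48
  op22 P0: load  L6 → S/I/S on L6; bus BusRd Flush; mem=96
  op23 P2: store L6 := 96 → I/I/M on L6; bus BusUpgr; mem=96
  op24 P1: store L6 := 9 → I/M/I on L6; bus BusRdX Flush; mem=96
  op25 P2: store L6 := 81 → I/I/M on L6; bus BusRdX Flush; mem=9
  op26 P2: load  L0 → I/I/E on L0; bus BusRd; mem=80

memory[L2] = 70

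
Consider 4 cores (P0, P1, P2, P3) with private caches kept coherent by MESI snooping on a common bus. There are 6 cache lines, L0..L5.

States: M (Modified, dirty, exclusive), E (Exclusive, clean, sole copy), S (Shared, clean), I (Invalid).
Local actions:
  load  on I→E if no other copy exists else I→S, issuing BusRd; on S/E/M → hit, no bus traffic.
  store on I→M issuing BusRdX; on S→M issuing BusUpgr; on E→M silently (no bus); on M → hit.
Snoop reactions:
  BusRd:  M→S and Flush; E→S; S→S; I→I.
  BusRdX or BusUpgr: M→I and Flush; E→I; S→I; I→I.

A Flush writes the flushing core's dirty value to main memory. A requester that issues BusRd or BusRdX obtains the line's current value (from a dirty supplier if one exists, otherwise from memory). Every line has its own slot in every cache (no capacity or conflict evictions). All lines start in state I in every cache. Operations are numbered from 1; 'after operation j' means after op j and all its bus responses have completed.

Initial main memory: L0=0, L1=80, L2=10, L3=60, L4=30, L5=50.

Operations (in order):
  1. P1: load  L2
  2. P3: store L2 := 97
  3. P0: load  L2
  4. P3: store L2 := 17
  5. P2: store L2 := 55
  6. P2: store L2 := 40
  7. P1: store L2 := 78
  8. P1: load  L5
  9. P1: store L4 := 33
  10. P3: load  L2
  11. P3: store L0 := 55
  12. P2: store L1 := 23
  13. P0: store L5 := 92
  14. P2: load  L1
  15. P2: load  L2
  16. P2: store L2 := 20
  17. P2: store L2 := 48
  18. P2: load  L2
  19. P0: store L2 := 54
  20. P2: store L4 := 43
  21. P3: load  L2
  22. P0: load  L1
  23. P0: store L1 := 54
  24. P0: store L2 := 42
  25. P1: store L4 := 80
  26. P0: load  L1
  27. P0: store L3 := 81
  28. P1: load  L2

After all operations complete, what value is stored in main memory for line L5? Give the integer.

memory[L5] = 50

step 1: P1: load  L2  ⟶  IEII  (L2)  txn=BusRd  M[L2]=10
step 2: P3: store L2 := 97  ⟶  IIIM  (L2)  txn=BusRdX  M[L2]=10
step 3: P0: load  L2  ⟶  SIIS  (L2)  txn=BusRd+Flush  M[L2]=97
step 4: P3: store L2 := 17  ⟶  IIIM  (L2)  txn=BusUpgr  M[L2]=97
step 5: P2: store L2 := 55  ⟶  IIMI  (L2)  txn=BusRdX+Flush  M[L2]=17
step 6: P2: store L2 := 40  ⟶  IIMI  (L2)  txn=∅  M[L2]=17
step 7: P1: store L2 := 78  ⟶  IMII  (L2)  txn=BusRdX+Flush  M[L2]=40
step 8: P1: load  L5  ⟶  IEII  (L5)  txn=BusRd  M[L5]=50
step 9: P1: store L4 := 33  ⟶  IMII  (L4)  txn=BusRdX  M[L4]=30
step 10: P3: load  L2  ⟶  ISIS  (L2)  txn=BusRd+Flush  M[L2]=78
step 11: P3: store L0 := 55  ⟶  IIIM  (L0)  txn=BusRdX  M[L0]=0
step 12: P2: store L1 := 23  ⟶  IIMI  (L1)  txn=BusRdX  M[L1]=80
step 13: P0: store L5 := 92  ⟶  MIII  (L5)  txn=BusRdX  M[L5]=50
step 14: P2: load  L1  ⟶  IIMI  (L1)  txn=∅  M[L1]=80
step 15: P2: load  L2  ⟶  ISSS  (L2)  txn=BusRd  M[L2]=78
step 16: P2: store L2 := 20  ⟶  IIMI  (L2)  txn=BusUpgr  M[L2]=78
step 17: P2: store L2 := 48  ⟶  IIMI  (L2)  txn=∅  M[L2]=78
step 18: P2: load  L2  ⟶  IIMI  (L2)  txn=∅  M[L2]=78
step 19: P0: store L2 := 54  ⟶  MIII  (L2)  txn=BusRdX+Flush  M[L2]=48
step 20: P2: store L4 := 43  ⟶  IIMI  (L4)  txn=BusRdX+Flush  M[L4]=33
step 21: P3: load  L2  ⟶  SIIS  (L2)  txn=BusRd+Flush  M[L2]=54
step 22: P0: load  L1  ⟶  SISI  (L1)  txn=BusRd+Flush  M[L1]=23
step 23: P0: store L1 := 54  ⟶  MIII  (L1)  txn=BusUpgr  M[L1]=23
step 24: P0: store L2 := 42  ⟶  MIII  (L2)  txn=BusUpgr  M[L2]=54
step 25: P1: store L4 := 80  ⟶  IMII  (L4)  txn=BusRdX+Flush  M[L4]=43
step 26: P0: load  L1  ⟶  MIII  (L1)  txn=∅  M[L1]=23
step 27: P0: store L3 := 81  ⟶  MIII  (L3)  txn=BusRdX  M[L3]=60
step 28: P1: load  L2  ⟶  SSII  (L2)  txn=BusRd+Flush  M[L2]=42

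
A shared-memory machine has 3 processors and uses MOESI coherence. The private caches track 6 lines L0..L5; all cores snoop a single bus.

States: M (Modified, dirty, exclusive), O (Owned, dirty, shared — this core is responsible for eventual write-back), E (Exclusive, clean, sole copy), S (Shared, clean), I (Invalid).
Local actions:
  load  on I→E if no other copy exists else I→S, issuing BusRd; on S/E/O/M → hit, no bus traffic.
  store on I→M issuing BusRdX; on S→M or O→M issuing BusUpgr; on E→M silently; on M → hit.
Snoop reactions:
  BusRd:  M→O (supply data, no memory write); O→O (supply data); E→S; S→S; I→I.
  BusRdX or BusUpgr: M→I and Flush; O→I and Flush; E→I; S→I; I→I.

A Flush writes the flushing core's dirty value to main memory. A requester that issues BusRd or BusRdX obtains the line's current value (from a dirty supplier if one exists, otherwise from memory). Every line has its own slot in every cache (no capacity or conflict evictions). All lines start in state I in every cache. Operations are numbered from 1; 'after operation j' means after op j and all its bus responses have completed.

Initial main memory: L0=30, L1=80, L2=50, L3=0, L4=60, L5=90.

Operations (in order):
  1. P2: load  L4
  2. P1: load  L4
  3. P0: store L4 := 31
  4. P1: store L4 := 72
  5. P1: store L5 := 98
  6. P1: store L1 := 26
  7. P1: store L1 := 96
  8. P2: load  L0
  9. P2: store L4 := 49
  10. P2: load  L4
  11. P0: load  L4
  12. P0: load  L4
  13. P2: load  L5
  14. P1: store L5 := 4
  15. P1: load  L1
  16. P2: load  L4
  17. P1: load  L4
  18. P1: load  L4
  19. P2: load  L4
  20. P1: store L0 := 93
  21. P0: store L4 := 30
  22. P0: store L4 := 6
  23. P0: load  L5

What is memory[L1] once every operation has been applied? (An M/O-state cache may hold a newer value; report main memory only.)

step 1: P2: load  L4  ⟶  IIE  (L4)  txn=BusRd  M[L4]=60
step 2: P1: load  L4  ⟶  ISS  (L4)  txn=BusRd  M[L4]=60
step 3: P0: store L4 := 31  ⟶  MII  (L4)  txn=BusRdX  M[L4]=60
step 4: P1: store L4 := 72  ⟶  IMI  (L4)  txn=BusRdX+Flush  M[L4]=31
step 5: P1: store L5 := 98  ⟶  IMI  (L5)  txn=BusRdX  M[L5]=90
step 6: P1: store L1 := 26  ⟶  IMI  (L1)  txn=BusRdX  M[L1]=80
step 7: P1: store L1 := 96  ⟶  IMI  (L1)  txn=∅  M[L1]=80
step 8: P2: load  L0  ⟶  IIE  (L0)  txn=BusRd  M[L0]=30
step 9: P2: store L4 := 49  ⟶  IIM  (L4)  txn=BusRdX+Flush  M[L4]=72
step 10: P2: load  L4  ⟶  IIM  (L4)  txn=∅  M[L4]=72
step 11: P0: load  L4  ⟶  SIO  (L4)  txn=BusRd  M[L4]=72
step 12: P0: load  L4  ⟶  SIO  (L4)  txn=∅  M[L4]=72
step 13: P2: load  L5  ⟶  IOS  (L5)  txn=BusRd  M[L5]=90
step 14: P1: store L5 := 4  ⟶  IMI  (L5)  txn=BusUpgr  M[L5]=90
step 15: P1: load  L1  ⟶  IMI  (L1)  txn=∅  M[L1]=80
step 16: P2: load  L4  ⟶  SIO  (L4)  txn=∅  M[L4]=72
step 17: P1: load  L4  ⟶  SSO  (L4)  txn=BusRd  M[L4]=72
step 18: P1: load  L4  ⟶  SSO  (L4)  txn=∅  M[L4]=72
step 19: P2: load  L4  ⟶  SSO  (L4)  txn=∅  M[L4]=72
step 20: P1: store L0 := 93  ⟶  IMI  (L0)  txn=BusRdX  M[L0]=30
step 21: P0: store L4 := 30  ⟶  MII  (L4)  txn=BusUpgr+Flush  M[L4]=49
step 22: P0: store L4 := 6  ⟶  MII  (L4)  txn=∅  M[L4]=49
step 23: P0: load  L5  ⟶  SOI  (L5)  txn=BusRd  M[L5]=90

memory[L1] = 80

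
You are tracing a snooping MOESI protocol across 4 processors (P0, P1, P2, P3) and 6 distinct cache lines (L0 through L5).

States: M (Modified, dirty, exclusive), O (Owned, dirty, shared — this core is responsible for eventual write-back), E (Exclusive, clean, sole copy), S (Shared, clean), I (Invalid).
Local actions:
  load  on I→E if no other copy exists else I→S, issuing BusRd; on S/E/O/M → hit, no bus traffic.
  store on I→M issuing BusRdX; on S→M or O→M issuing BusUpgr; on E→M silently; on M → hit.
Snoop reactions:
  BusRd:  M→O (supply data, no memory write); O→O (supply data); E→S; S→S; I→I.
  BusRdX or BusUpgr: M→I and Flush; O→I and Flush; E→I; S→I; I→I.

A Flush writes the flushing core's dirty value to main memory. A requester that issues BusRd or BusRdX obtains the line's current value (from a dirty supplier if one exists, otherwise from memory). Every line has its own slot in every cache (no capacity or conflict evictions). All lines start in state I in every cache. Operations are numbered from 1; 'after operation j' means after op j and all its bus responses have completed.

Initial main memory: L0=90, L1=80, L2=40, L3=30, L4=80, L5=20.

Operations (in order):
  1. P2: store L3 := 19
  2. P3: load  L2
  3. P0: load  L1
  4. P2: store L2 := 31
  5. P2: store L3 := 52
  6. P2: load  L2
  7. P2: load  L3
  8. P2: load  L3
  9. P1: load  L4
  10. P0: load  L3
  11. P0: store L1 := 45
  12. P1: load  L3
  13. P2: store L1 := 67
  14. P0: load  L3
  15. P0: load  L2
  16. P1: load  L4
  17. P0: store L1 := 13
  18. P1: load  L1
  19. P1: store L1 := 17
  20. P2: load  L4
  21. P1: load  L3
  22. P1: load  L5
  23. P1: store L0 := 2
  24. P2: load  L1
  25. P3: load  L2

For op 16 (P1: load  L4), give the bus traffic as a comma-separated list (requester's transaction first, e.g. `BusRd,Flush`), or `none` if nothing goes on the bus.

bus = none

  op1 P2: store L3 := 19 → I/I/M/I on L3; bus BusRdX; mem=30
  op2 P3: load  L2 → I/I/I/E on L2; bus BusRd; mem=40
  op3 P0: load  L1 → E/I/I/I on L1; bus BusRd; mem=80
  op4 P2: store L2 := 31 → I/I/M/I on L2; bus BusRdX; mem=40
  op5 P2: store L3 := 52 → I/I/M/I on L3; bus (none); mem=30
  op6 P2: load  L2 → I/I/M/I on L2; bus (none); mem=40
  op7 P2: load  L3 → I/I/M/I on L3; bus (none); mem=30
  op8 P2: load  L3 → I/I/M/I on L3; bus (none); mem=30
  op9 P1: load  L4 → I/E/I/I on L4; bus BusRd; mem=80
  op10 P0: load  L3 → S/I/O/I on L3; bus BusRd; mem=30
  op11 P0: store L1 := 45 → M/I/I/I on L1; bus (none); mem=80
  op12 P1: load  L3 → S/S/O/I on L3; bus BusRd; mem=30
  op13 P2: store L1 := 67 → I/I/M/I on L1; bus BusRdX Flush; mem=45
  op14 P0: load  L3 → S/S/O/I on L3; bus (none); mem=30
  op15 P0: load  L2 → S/I/O/I on L2; bus BusRd; mem=40
  op16 P1: load  L4 → I/E/I/I on L4; bus (none); mem=80
  op17 P0: store L1 := 13 → M/I/I/I on L1; bus BusRdX Flush; mem=67
  op18 P1: load  L1 → O/S/I/I on L1; bus BusRd; mem=67
  op19 P1: store L1 := 17 → I/M/I/I on L1; bus BusUpgr Flush; mem=13
  op20 P2: load  L4 → I/S/S/I on L4; bus BusRd; mem=80
  op21 P1: load  L3 → S/S/O/I on L3; bus (none); mem=30
  op22 P1: load  L5 → I/E/I/I on L5; bus BusRd; mem=20
  op23 P1: store L0 := 2 → I/M/I/I on L0; bus BusRdX; mem=90
  op24 P2: load  L1 → I/O/S/I on L1; bus BusRd; mem=13
  op25 P3: load  L2 → S/I/O/S on L2; bus BusRd; mem=40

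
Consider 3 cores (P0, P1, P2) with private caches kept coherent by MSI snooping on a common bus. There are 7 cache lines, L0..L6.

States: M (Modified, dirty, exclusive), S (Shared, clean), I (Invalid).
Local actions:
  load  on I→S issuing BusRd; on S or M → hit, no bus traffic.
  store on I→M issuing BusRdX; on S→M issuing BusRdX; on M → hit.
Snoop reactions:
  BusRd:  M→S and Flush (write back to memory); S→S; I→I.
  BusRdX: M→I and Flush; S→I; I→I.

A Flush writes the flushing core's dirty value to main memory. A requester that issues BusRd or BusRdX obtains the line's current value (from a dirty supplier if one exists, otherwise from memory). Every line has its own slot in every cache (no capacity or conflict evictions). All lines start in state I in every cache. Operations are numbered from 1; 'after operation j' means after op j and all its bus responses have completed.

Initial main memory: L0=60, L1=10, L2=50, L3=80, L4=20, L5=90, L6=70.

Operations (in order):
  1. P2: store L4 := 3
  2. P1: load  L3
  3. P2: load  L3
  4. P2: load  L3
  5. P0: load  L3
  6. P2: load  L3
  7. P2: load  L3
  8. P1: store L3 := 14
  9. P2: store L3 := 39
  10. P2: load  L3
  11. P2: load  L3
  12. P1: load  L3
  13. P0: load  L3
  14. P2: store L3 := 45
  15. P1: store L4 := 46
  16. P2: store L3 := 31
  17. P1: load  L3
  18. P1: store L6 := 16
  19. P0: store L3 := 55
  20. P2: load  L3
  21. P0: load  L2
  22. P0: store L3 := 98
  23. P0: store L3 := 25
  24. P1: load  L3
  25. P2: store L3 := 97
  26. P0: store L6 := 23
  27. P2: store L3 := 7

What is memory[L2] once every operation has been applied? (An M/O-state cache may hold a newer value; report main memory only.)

  op1 P2: store L4 := 3 → I/I/M on L4; bus BusRdX; mem=20
  op2 P1: load  L3 → I/S/I on L3; bus BusRd; mem=80
  op3 P2: load  L3 → I/S/S on L3; bus BusRd; mem=80
  op4 P2: load  L3 → I/S/S on L3; bus (none); mem=80
  op5 P0: load  L3 → S/S/S on L3; bus BusRd; mem=80
  op6 P2: load  L3 → S/S/S on L3; bus (none); mem=80
  op7 P2: load  L3 → S/S/S on L3; bus (none); mem=80
  op8 P1: store L3 := 14 → I/M/I on L3; bus BusRdX; mem=80
  op9 P2: store L3 := 39 → I/I/M on L3; bus BusRdX Flush; mem=14
  op10 P2: load  L3 → I/I/M on L3; bus (none); mem=14
  op11 P2: load  L3 → I/I/M on L3; bus (none); mem=14
  op12 P1: load  L3 → I/S/S on L3; bus BusRd Flush; mem=39
  op13 P0: load  L3 → S/S/S on L3; bus BusRd; mem=39
  op14 P2: store L3 := 45 → I/I/M on L3; bus BusRdX; mem=39
  op15 P1: store L4 := 46 → I/M/I on L4; bus BusRdX Flush; mem=3
  op16 P2: store L3 := 31 → I/I/M on L3; bus (none); mem=39
  op17 P1: load  L3 → I/S/S on L3; bus BusRd Flush; mem=31
  op18 P1: store L6 := 16 → I/M/I on L6; bus BusRdX; mem=70
  op19 P0: store L3 := 55 → M/I/I on L3; bus BusRdX; mem=31
  op20 P2: load  L3 → S/I/S on L3; bus BusRd Flush; mem=55
  op21 P0: load  L2 → S/I/I on L2; bus BusRd; mem=50
  op22 P0: store L3 := 98 → M/I/I on L3; bus BusRdX; mem=55
  op23 P0: store L3 := 25 → M/I/I on L3; bus (none); mem=55
  op24 P1: load  L3 → S/S/I on L3; bus BusRd Flush; mem=25
  op25 P2: store L3 := 97 → I/I/M on L3; bus BusRdX; mem=25
  op26 P0: store L6 := 23 → M/I/I on L6; bus BusRdX Flush; mem=16
  op27 P2: store L3 := 7 → I/I/M on L3; bus (none); mem=25

memory[L2] = 50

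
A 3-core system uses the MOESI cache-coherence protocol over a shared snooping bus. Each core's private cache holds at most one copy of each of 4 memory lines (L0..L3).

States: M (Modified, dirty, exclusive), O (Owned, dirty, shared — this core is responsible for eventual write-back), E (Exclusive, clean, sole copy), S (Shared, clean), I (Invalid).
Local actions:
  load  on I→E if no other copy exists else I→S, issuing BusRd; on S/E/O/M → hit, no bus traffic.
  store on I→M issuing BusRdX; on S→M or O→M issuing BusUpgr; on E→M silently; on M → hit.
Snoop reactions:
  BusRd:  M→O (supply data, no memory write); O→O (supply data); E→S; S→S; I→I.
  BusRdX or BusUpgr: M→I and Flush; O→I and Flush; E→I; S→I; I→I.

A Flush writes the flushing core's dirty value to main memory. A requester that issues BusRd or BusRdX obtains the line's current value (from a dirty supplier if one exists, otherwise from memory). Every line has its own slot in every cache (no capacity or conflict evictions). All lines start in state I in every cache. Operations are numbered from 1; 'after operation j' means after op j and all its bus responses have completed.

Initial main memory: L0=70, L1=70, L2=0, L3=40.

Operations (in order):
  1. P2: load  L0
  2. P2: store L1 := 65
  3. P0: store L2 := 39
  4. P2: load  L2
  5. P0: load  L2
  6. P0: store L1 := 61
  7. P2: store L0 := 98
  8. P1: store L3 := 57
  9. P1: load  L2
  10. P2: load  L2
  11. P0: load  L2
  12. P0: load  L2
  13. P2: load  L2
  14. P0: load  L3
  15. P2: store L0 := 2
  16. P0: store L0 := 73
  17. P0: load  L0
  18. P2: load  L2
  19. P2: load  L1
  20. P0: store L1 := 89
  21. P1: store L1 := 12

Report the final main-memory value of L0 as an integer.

1. P2: load  L0  bus=[BusRd]  L0: P0=I P1=I P2=E  mem[L0]=70
2. P2: store L1 := 65  bus=[BusRdX]  L1: P0=I P1=I P2=M  mem[L1]=70
3. P0: store L2 := 39  bus=[BusRdX]  L2: P0=M P1=I P2=I  mem[L2]=0
4. P2: load  L2  bus=[BusRd]  L2: P0=O P1=I P2=S  mem[L2]=0
5. P0: load  L2  bus=[-]  L2: P0=O P1=I P2=S  mem[L2]=0
6. P0: store L1 := 61  bus=[BusRdX,Flush]  L1: P0=M P1=I P2=I  mem[L1]=65
7. P2: store L0 := 98  bus=[-]  L0: P0=I P1=I P2=M  mem[L0]=70
8. P1: store L3 := 57  bus=[BusRdX]  L3: P0=I P1=M P2=I  mem[L3]=40
9. P1: load  L2  bus=[BusRd]  L2: P0=O P1=S P2=S  mem[L2]=0
10. P2: load  L2  bus=[-]  L2: P0=O P1=S P2=S  mem[L2]=0
11. P0: load  L2  bus=[-]  L2: P0=O P1=S P2=S  mem[L2]=0
12. P0: load  L2  bus=[-]  L2: P0=O P1=S P2=S  mem[L2]=0
13. P2: load  L2  bus=[-]  L2: P0=O P1=S P2=S  mem[L2]=0
14. P0: load  L3  bus=[BusRd]  L3: P0=S P1=O P2=I  mem[L3]=40
15. P2: store L0 := 2  bus=[-]  L0: P0=I P1=I P2=M  mem[L0]=70
16. P0: store L0 := 73  bus=[BusRdX,Flush]  L0: P0=M P1=I P2=I  mem[L0]=2
17. P0: load  L0  bus=[-]  L0: P0=M P1=I P2=I  mem[L0]=2
18. P2: load  L2  bus=[-]  L2: P0=O P1=S P2=S  mem[L2]=0
19. P2: load  L1  bus=[BusRd]  L1: P0=O P1=I P2=S  mem[L1]=65
20. P0: store L1 := 89  bus=[BusUpgr]  L1: P0=M P1=I P2=I  mem[L1]=65
21. P1: store L1 := 12  bus=[BusRdX,Flush]  L1: P0=I P1=M P2=I  mem[L1]=89

memory[L0] = 2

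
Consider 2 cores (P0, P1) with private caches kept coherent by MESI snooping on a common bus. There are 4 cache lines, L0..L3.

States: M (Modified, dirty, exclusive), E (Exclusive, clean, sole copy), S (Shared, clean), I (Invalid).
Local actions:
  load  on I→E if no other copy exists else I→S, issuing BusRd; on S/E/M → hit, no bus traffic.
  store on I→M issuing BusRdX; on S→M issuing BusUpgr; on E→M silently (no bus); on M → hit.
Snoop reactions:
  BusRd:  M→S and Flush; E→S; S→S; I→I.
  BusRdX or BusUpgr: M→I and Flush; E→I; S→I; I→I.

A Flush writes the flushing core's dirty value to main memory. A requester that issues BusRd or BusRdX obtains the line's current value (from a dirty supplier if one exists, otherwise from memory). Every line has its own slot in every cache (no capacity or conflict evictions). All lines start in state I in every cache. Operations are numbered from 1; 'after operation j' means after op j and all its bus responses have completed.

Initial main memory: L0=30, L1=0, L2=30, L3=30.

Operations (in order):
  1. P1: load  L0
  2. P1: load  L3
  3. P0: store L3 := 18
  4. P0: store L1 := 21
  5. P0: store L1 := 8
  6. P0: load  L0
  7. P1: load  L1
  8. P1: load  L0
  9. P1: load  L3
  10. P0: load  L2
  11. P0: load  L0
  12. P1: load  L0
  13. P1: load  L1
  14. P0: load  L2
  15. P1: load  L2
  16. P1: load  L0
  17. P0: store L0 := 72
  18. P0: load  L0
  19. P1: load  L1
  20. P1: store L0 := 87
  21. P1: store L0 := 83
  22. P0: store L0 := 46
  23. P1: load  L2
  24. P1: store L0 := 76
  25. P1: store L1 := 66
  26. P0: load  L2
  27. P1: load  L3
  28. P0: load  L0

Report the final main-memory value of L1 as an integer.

memory[L1] = 8

  op1 P1: load  L0 → I/E on L0; bus BusRd; mem=30
  op2 P1: load  L3 → I/E on L3; bus BusRd; mem=30
  op3 P0: store L3 := 18 → M/I on L3; bus BusRdX; mem=30
  op4 P0: store L1 := 21 → M/I on L1; bus BusRdX; mem=0
  op5 P0: store L1 := 8 → M/I on L1; bus (none); mem=0
  op6 P0: load  L0 → S/S on L0; bus BusRd; mem=30
  op7 P1: load  L1 → S/S on L1; bus BusRd Flush; mem=8
  op8 P1: load  L0 → S/S on L0; bus (none); mem=30
  op9 P1: load  L3 → S/S on L3; bus BusRd Flush; mem=18
  op10 P0: load  L2 → E/I on L2; bus BusRd; mem=30
  op11 P0: load  L0 → S/S on L0; bus (none); mem=30
  op12 P1: load  L0 → S/S on L0; bus (none); mem=30
  op13 P1: load  L1 → S/S on L1; bus (none); mem=8
  op14 P0: load  L2 → E/I on L2; bus (none); mem=30
  op15 P1: load  L2 → S/S on L2; bus BusRd; mem=30
  op16 P1: load  L0 → S/S on L0; bus (none); mem=30
  op17 P0: store L0 := 72 → M/I on L0; bus BusUpgr; mem=30
  op18 P0: load  L0 → M/I on L0; bus (none); mem=30
  op19 P1: load  L1 → S/S on L1; bus (none); mem=8
  op20 P1: store L0 := 87 → I/M on L0; bus BusRdX Flush; mem=72
  op21 P1: store L0 := 83 → I/M on L0; bus (none); mem=72
  op22 P0: store L0 := 46 → M/I on L0; bus BusRdX Flush; mem=83
  op23 P1: load  L2 → S/S on L2; bus (none); mem=30
  op24 P1: store L0 := 76 → I/M on L0; bus BusRdX Flush; mem=46
  op25 P1: store L1 := 66 → I/M on L1; bus BusUpgr; mem=8
  op26 P0: load  L2 → S/S on L2; bus (none); mem=30
  op27 P1: load  L3 → S/S on L3; bus (none); mem=18
  op28 P0: load  L0 → S/S on L0; bus BusRd Flush; mem=76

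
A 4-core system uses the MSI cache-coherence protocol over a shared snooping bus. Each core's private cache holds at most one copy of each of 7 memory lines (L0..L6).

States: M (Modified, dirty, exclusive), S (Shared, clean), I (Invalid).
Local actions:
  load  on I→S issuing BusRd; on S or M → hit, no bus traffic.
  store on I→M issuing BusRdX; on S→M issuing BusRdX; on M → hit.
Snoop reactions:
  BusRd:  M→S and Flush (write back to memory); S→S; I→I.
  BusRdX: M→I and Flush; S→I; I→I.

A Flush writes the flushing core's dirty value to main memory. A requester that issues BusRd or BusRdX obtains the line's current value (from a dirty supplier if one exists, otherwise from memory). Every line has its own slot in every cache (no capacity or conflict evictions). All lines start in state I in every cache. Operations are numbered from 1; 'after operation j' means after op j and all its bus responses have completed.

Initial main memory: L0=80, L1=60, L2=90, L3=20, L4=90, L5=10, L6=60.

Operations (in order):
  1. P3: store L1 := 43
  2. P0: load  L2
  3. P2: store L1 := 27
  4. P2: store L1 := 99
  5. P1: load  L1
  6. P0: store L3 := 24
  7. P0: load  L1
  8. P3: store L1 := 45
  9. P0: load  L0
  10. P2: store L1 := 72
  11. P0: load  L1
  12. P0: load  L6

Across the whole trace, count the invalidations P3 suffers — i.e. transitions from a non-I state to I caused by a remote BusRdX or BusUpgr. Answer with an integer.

[1] P3: store L1 := 43 | P0:I, P1:I, P2:I, P3:M(43) | bus: BusRdX
[2] P0: load  L2 | P0:S(90), P1:I, P2:I, P3:I | bus: BusRd
[3] P2: store L1 := 27 | P0:I, P1:I, P2:M(27), P3:I | bus: BusRdX,Flush
[4] P2: store L1 := 99 | P0:I, P1:I, P2:M(99), P3:I | bus: none
[5] P1: load  L1 | P0:I, P1:S(99), P2:S(99), P3:I | bus: BusRd,Flush
[6] P0: store L3 := 24 | P0:M(24), P1:I, P2:I, P3:I | bus: BusRdX
[7] P0: load  L1 | P0:S(99), P1:S(99), P2:S(99), P3:I | bus: BusRd
[8] P3: store L1 := 45 | P0:I, P1:I, P2:I, P3:M(45) | bus: BusRdX
[9] P0: load  L0 | P0:S(80), P1:I, P2:I, P3:I | bus: BusRd
[10] P2: store L1 := 72 | P0:I, P1:I, P2:M(72), P3:I | bus: BusRdX,Flush
[11] P0: load  L1 | P0:S(72), P1:I, P2:S(72), P3:I | bus: BusRd,Flush
[12] P0: load  L6 | P0:S(60), P1:I, P2:I, P3:I | bus: BusRd

invalidations = 2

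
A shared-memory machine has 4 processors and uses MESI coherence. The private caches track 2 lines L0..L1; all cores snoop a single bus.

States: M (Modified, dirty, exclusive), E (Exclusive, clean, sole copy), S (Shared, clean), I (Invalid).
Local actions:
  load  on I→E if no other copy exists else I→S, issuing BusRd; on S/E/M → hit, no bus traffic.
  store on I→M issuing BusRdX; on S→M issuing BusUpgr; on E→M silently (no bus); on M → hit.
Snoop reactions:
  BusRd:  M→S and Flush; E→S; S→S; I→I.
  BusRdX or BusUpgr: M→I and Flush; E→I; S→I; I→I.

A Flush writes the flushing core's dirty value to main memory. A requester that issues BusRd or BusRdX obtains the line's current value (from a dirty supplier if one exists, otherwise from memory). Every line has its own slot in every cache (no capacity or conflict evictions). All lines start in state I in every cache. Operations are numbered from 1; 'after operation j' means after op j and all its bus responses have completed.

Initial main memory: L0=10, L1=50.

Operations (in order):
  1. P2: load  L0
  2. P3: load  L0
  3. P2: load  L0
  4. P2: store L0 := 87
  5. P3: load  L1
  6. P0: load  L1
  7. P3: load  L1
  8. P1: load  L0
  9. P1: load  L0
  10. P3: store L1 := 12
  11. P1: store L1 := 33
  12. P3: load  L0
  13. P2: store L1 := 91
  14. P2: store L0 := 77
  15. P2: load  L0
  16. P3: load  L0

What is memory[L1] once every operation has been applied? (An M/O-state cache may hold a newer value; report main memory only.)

memory[L1] = 33

[1] P2: load  L0 | P0:I, P1:I, P2:E(10), P3:I | bus: BusRd
[2] P3: load  L0 | P0:I, P1:I, P2:S(10), P3:S(10) | bus: BusRd
[3] P2: load  L0 | P0:I, P1:I, P2:S(10), P3:S(10) | bus: none
[4] P2: store L0 := 87 | P0:I, P1:I, P2:M(87), P3:I | bus: BusUpgr
[5] P3: load  L1 | P0:I, P1:I, P2:I, P3:E(50) | bus: BusRd
[6] P0: load  L1 | P0:S(50), P1:I, P2:I, P3:S(50) | bus: BusRd
[7] P3: load  L1 | P0:S(50), P1:I, P2:I, P3:S(50) | bus: none
[8] P1: load  L0 | P0:I, P1:S(87), P2:S(87), P3:I | bus: BusRd,Flush
[9] P1: load  L0 | P0:I, P1:S(87), P2:S(87), P3:I | bus: none
[10] P3: store L1 := 12 | P0:I, P1:I, P2:I, P3:M(12) | bus: BusUpgr
[11] P1: store L1 := 33 | P0:I, P1:M(33), P2:I, P3:I | bus: BusRdX,Flush
[12] P3: load  L0 | P0:I, P1:S(87), P2:S(87), P3:S(87) | bus: BusRd
[13] P2: store L1 := 91 | P0:I, P1:I, P2:M(91), P3:I | bus: BusRdX,Flush
[14] P2: store L0 := 77 | P0:I, P1:I, P2:M(77), P3:I | bus: BusUpgr
[15] P2: load  L0 | P0:I, P1:I, P2:M(77), P3:I | bus: none
[16] P3: load  L0 | P0:I, P1:I, P2:S(77), P3:S(77) | bus: BusRd,Flush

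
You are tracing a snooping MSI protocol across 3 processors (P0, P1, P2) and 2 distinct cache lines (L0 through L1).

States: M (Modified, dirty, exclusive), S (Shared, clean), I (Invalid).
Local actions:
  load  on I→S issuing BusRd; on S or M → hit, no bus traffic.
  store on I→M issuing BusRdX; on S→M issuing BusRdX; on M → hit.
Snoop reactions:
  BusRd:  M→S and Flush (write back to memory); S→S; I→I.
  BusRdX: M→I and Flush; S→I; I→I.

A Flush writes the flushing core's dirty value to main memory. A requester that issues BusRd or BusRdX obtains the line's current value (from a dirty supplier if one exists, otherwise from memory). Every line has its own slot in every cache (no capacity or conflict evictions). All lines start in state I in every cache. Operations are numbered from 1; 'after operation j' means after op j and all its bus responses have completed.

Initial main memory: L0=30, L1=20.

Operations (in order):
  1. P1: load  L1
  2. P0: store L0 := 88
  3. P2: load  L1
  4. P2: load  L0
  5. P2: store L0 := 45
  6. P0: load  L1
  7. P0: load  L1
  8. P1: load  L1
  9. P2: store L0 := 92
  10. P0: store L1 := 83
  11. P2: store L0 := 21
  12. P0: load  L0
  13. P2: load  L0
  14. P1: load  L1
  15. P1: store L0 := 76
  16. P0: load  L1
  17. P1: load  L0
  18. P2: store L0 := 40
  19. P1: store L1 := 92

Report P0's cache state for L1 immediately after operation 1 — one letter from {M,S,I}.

  op1 P1: load  L1 → I/S/I on L1; bus BusRd; mem=20
  op2 P0: store L0 := 88 → M/I/I on L0; bus BusRdX; mem=30
  op3 P2: load  L1 → I/S/S on L1; bus BusRd; mem=20
  op4 P2: load  L0 → S/I/S on L0; bus BusRd Flush; mem=88
  op5 P2: store L0 := 45 → I/I/M on L0; bus BusRdX; mem=88
  op6 P0: load  L1 → S/S/S on L1; bus BusRd; mem=20
  op7 P0: load  L1 → S/S/S on L1; bus (none); mem=20
  op8 P1: load  L1 → S/S/S on L1; bus (none); mem=20
  op9 P2: store L0 := 92 → I/I/M on L0; bus (none); mem=88
  op10 P0: store L1 := 83 → M/I/I on L1; bus BusRdX; mem=20
  op11 P2: store L0 := 21 → I/I/M on L0; bus (none); mem=88
  op12 P0: load  L0 → S/I/S on L0; bus BusRd Flush; mem=21
  op13 P2: load  L0 → S/I/S on L0; bus (none); mem=21
  op14 P1: load  L1 → S/S/I on L1; bus BusRd Flush; mem=83
  op15 P1: store L0 := 76 → I/M/I on L0; bus BusRdX; mem=21
  op16 P0: load  L1 → S/S/I on L1; bus (none); mem=83
  op17 P1: load  L0 → I/M/I on L0; bus (none); mem=21
  op18 P2: store L0 := 40 → I/I/M on L0; bus BusRdX Flush; mem=76
  op19 P1: store L1 := 92 → I/M/I on L1; bus BusRdX; mem=83

state = I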